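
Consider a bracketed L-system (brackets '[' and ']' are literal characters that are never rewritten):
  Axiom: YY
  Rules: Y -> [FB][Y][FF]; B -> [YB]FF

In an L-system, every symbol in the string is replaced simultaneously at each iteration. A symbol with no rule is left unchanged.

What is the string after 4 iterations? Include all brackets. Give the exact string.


Answer: [F[[F[YB]FF][[FB][Y][FF]][FF][[FB][Y][FF][YB]FF]FF]FF][[F[[FB][Y][FF][YB]FF]FF][[F[YB]FF][[FB][Y][FF]][FF]][FF]][FF][F[[F[YB]FF][[FB][Y][FF]][FF][[FB][Y][FF][YB]FF]FF]FF][[F[[FB][Y][FF][YB]FF]FF][[F[YB]FF][[FB][Y][FF]][FF]][FF]][FF]

Derivation:
Step 0: YY
Step 1: [FB][Y][FF][FB][Y][FF]
Step 2: [F[YB]FF][[FB][Y][FF]][FF][F[YB]FF][[FB][Y][FF]][FF]
Step 3: [F[[FB][Y][FF][YB]FF]FF][[F[YB]FF][[FB][Y][FF]][FF]][FF][F[[FB][Y][FF][YB]FF]FF][[F[YB]FF][[FB][Y][FF]][FF]][FF]
Step 4: [F[[F[YB]FF][[FB][Y][FF]][FF][[FB][Y][FF][YB]FF]FF]FF][[F[[FB][Y][FF][YB]FF]FF][[F[YB]FF][[FB][Y][FF]][FF]][FF]][FF][F[[F[YB]FF][[FB][Y][FF]][FF][[FB][Y][FF][YB]FF]FF]FF][[F[[FB][Y][FF][YB]FF]FF][[F[YB]FF][[FB][Y][FF]][FF]][FF]][FF]


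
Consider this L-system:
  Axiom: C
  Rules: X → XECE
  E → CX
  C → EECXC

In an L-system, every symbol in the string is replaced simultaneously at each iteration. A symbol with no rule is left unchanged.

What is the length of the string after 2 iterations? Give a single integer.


Answer: 18

Derivation:
Step 0: length = 1
Step 1: length = 5
Step 2: length = 18


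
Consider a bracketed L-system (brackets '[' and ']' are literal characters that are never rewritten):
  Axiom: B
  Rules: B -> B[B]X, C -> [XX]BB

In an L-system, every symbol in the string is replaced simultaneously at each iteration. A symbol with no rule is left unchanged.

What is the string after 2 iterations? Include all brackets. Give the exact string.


Step 0: B
Step 1: B[B]X
Step 2: B[B]X[B[B]X]X

Answer: B[B]X[B[B]X]X


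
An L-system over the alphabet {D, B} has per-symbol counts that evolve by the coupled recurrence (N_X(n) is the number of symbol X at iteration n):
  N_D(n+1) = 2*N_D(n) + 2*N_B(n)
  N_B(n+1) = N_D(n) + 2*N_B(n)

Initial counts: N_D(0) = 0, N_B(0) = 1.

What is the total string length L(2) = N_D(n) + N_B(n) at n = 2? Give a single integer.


Step 0: N_D=0, N_B=1, L=1
Step 1: N_D=2, N_B=2, L=4
Step 2: N_D=8, N_B=6, L=14

Answer: 14


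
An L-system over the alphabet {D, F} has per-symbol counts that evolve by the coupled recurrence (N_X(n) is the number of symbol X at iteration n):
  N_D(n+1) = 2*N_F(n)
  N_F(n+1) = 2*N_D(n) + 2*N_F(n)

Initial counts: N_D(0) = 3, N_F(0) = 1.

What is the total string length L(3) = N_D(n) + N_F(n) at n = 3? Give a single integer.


Answer: 112

Derivation:
Step 0: N_D=3, N_F=1, L=4
Step 1: N_D=2, N_F=8, L=10
Step 2: N_D=16, N_F=20, L=36
Step 3: N_D=40, N_F=72, L=112


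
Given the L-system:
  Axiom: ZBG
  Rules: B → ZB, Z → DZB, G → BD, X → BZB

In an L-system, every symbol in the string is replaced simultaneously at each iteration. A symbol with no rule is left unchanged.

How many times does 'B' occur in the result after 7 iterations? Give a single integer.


Answer: 160

Derivation:
Step 0: ZBG  (1 'B')
Step 1: DZBZBBD  (3 'B')
Step 2: DDZBZBDZBZBZBD  (5 'B')
Step 3: DDDZBZBDZBZBDDZBZBDZBZBDZBZBD  (10 'B')
Step 4: DDDDZBZBDZBZBDDZBZBDZBZBDDDZBZBDZBZBDDZBZBDZBZBDDZBZBDZBZBD  (20 'B')
Step 5: DDDDDZBZBDZBZBDDZBZBDZBZBDDDZBZBDZBZBDDZBZBDZBZBDDDDZBZBDZBZBDDZBZBDZBZBDDDZBZBDZBZBDDZBZBDZBZBDDDZBZBDZBZBDDZBZBDZBZBD  (40 'B')
Step 6: DDDDDDZBZBDZBZBDDZBZBDZBZBDDDZBZBDZBZBDDZBZBDZBZBDDDDZBZBDZBZBDDZBZBDZBZBDDDZBZBDZBZBDDZBZBDZBZBDDDDDZBZBDZBZBDDZBZBDZBZBDDDZBZBDZBZBDDZBZBDZBZBDDDDZBZBDZBZBDDZBZBDZBZBDDDZBZBDZBZBDDZBZBDZBZBDDDDZBZBDZBZBDDZBZBDZBZBDDDZBZBDZBZBDDZBZBDZBZBD  (80 'B')
Step 7: DDDDDDDZBZBDZBZBDDZBZBDZBZBDDDZBZBDZBZBDDZBZBDZBZBDDDDZBZBDZBZBDDZBZBDZBZBDDDZBZBDZBZBDDZBZBDZBZBDDDDDZBZBDZBZBDDZBZBDZBZBDDDZBZBDZBZBDDZBZBDZBZBDDDDZBZBDZBZBDDZBZBDZBZBDDDZBZBDZBZBDDZBZBDZBZBDDDDDDZBZBDZBZBDDZBZBDZBZBDDDZBZBDZBZBDDZBZBDZBZBDDDDZBZBDZBZBDDZBZBDZBZBDDDZBZBDZBZBDDZBZBDZBZBDDDDDZBZBDZBZBDDZBZBDZBZBDDDZBZBDZBZBDDZBZBDZBZBDDDDZBZBDZBZBDDZBZBDZBZBDDDZBZBDZBZBDDZBZBDZBZBDDDDDZBZBDZBZBDDZBZBDZBZBDDDZBZBDZBZBDDZBZBDZBZBDDDDZBZBDZBZBDDZBZBDZBZBDDDZBZBDZBZBDDZBZBDZBZBD  (160 'B')


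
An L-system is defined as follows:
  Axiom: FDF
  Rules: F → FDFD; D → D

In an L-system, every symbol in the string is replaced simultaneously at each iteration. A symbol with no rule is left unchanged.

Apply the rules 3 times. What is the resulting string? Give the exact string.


Answer: FDFDDFDFDDDFDFDDFDFDDDDFDFDDFDFDDDFDFDDFDFDDD

Derivation:
Step 0: FDF
Step 1: FDFDDFDFD
Step 2: FDFDDFDFDDDFDFDDFDFDD
Step 3: FDFDDFDFDDDFDFDDFDFDDDDFDFDDFDFDDDFDFDDFDFDDD


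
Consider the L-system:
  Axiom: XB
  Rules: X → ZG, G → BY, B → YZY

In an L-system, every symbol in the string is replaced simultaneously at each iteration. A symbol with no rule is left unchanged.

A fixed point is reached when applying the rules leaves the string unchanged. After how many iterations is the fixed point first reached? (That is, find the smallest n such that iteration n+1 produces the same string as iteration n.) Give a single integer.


Answer: 3

Derivation:
Step 0: XB
Step 1: ZGYZY
Step 2: ZBYYZY
Step 3: ZYZYYYZY
Step 4: ZYZYYYZY  (unchanged — fixed point at step 3)


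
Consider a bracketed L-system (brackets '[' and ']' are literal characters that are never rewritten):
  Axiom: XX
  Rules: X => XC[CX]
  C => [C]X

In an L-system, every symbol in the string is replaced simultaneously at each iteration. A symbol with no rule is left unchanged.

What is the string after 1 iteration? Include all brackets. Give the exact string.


Step 0: XX
Step 1: XC[CX]XC[CX]

Answer: XC[CX]XC[CX]


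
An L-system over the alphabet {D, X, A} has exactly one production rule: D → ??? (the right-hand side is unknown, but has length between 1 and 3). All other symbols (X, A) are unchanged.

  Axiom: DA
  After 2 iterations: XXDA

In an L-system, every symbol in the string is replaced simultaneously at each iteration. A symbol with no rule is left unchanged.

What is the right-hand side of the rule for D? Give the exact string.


Trying D → XD:
  Step 0: DA
  Step 1: XDA
  Step 2: XXDA
Matches the given result.

Answer: XD


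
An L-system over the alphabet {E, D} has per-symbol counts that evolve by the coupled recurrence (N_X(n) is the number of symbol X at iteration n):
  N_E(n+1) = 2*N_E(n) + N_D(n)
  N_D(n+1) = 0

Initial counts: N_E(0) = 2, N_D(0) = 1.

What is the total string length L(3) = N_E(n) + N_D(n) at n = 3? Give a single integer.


Answer: 20

Derivation:
Step 0: N_E=2, N_D=1, L=3
Step 1: N_E=5, N_D=0, L=5
Step 2: N_E=10, N_D=0, L=10
Step 3: N_E=20, N_D=0, L=20


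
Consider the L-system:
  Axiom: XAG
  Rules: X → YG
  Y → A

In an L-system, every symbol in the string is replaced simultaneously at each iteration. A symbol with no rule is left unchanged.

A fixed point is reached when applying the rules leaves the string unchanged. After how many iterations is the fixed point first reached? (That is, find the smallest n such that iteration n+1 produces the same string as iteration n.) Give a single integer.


Answer: 2

Derivation:
Step 0: XAG
Step 1: YGAG
Step 2: AGAG
Step 3: AGAG  (unchanged — fixed point at step 2)


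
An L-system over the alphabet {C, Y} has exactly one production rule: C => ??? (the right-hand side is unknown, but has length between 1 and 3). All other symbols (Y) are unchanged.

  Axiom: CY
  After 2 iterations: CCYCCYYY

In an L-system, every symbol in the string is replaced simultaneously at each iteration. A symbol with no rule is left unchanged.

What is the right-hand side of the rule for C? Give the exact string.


Answer: CCY

Derivation:
Trying C => CCY:
  Step 0: CY
  Step 1: CCYY
  Step 2: CCYCCYYY
Matches the given result.


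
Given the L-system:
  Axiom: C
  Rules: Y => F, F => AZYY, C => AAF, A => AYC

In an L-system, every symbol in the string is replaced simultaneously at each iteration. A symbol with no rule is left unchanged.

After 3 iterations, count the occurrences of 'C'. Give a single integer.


Answer: 3

Derivation:
Step 0: C  (1 'C')
Step 1: AAF  (0 'C')
Step 2: AYCAYCAZYY  (2 'C')
Step 3: AYCFAAFAYCFAAFAYCZFF  (3 'C')


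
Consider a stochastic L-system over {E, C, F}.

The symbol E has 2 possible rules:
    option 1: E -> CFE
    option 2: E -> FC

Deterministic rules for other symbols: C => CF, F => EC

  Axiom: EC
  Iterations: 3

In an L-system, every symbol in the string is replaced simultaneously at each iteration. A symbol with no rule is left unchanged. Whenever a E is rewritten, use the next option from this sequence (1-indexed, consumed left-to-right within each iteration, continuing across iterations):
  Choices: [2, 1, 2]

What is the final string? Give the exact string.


Step 0: EC
Step 1: FCCF  (used choices [2])
Step 2: ECCFCFEC  (used choices [])
Step 3: CFECFCFECCFECFCCF  (used choices [1, 2])

Answer: CFECFCFECCFECFCCF


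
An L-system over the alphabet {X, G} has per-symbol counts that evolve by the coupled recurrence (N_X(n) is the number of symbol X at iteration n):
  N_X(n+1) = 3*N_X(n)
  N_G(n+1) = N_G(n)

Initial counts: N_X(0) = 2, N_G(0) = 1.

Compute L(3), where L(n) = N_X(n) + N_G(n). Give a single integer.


Answer: 55

Derivation:
Step 0: N_X=2, N_G=1, L=3
Step 1: N_X=6, N_G=1, L=7
Step 2: N_X=18, N_G=1, L=19
Step 3: N_X=54, N_G=1, L=55


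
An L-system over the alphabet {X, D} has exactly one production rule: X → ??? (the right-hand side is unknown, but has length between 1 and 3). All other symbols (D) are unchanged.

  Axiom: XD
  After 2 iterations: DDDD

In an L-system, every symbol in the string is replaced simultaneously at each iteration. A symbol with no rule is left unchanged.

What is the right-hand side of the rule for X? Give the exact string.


Trying X → DDD:
  Step 0: XD
  Step 1: DDDD
  Step 2: DDDD
Matches the given result.

Answer: DDD


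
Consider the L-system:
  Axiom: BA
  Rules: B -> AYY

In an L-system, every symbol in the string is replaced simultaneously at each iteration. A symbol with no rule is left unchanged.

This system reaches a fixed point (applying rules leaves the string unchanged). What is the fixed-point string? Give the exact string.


Answer: AYYA

Derivation:
Step 0: BA
Step 1: AYYA
Step 2: AYYA  (unchanged — fixed point at step 1)


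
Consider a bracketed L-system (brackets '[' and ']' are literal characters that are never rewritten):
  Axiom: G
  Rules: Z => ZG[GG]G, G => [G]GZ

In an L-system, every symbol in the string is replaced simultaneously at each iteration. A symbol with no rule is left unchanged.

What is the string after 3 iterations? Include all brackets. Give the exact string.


Answer: [[[G]GZ][G]GZZG[GG]G][[G]GZ][G]GZZG[GG]GZG[GG]G[G]GZ[[G]GZ[G]GZ][G]GZ

Derivation:
Step 0: G
Step 1: [G]GZ
Step 2: [[G]GZ][G]GZZG[GG]G
Step 3: [[[G]GZ][G]GZZG[GG]G][[G]GZ][G]GZZG[GG]GZG[GG]G[G]GZ[[G]GZ[G]GZ][G]GZ


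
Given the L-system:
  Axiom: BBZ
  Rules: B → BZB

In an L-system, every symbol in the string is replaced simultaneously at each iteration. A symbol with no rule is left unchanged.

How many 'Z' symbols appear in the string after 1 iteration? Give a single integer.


Answer: 3

Derivation:
Step 0: BBZ  (1 'Z')
Step 1: BZBBZBZ  (3 'Z')


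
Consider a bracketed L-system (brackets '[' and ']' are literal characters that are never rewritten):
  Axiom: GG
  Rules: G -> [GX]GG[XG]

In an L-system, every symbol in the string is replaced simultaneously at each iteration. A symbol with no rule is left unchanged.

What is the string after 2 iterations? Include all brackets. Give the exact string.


Step 0: GG
Step 1: [GX]GG[XG][GX]GG[XG]
Step 2: [[GX]GG[XG]X][GX]GG[XG][GX]GG[XG][X[GX]GG[XG]][[GX]GG[XG]X][GX]GG[XG][GX]GG[XG][X[GX]GG[XG]]

Answer: [[GX]GG[XG]X][GX]GG[XG][GX]GG[XG][X[GX]GG[XG]][[GX]GG[XG]X][GX]GG[XG][GX]GG[XG][X[GX]GG[XG]]


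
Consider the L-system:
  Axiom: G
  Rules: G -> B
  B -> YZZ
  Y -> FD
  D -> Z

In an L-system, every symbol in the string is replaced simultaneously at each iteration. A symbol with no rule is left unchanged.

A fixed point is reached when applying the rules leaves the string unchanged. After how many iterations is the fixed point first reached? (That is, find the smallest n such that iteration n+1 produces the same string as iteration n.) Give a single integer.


Answer: 4

Derivation:
Step 0: G
Step 1: B
Step 2: YZZ
Step 3: FDZZ
Step 4: FZZZ
Step 5: FZZZ  (unchanged — fixed point at step 4)


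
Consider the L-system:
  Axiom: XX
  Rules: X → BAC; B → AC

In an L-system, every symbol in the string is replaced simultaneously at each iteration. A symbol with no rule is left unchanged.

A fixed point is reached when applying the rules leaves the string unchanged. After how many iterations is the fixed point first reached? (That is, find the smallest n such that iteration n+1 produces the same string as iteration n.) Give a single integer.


Step 0: XX
Step 1: BACBAC
Step 2: ACACACAC
Step 3: ACACACAC  (unchanged — fixed point at step 2)

Answer: 2


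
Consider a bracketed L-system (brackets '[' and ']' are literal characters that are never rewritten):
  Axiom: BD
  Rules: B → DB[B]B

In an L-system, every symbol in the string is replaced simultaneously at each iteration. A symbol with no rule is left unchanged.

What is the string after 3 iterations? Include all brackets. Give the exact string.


Step 0: BD
Step 1: DB[B]BD
Step 2: DDB[B]B[DB[B]B]DB[B]BD
Step 3: DDDB[B]B[DB[B]B]DB[B]B[DDB[B]B[DB[B]B]DB[B]B]DDB[B]B[DB[B]B]DB[B]BD

Answer: DDDB[B]B[DB[B]B]DB[B]B[DDB[B]B[DB[B]B]DB[B]B]DDB[B]B[DB[B]B]DB[B]BD


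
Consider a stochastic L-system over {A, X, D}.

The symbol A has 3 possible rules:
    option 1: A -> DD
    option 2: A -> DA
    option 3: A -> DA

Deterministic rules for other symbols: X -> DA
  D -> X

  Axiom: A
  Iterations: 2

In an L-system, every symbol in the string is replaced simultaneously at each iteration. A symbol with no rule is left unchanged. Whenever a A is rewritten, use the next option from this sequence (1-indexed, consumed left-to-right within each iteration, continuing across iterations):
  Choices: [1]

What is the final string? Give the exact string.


Step 0: A
Step 1: DD  (used choices [1])
Step 2: XX  (used choices [])

Answer: XX


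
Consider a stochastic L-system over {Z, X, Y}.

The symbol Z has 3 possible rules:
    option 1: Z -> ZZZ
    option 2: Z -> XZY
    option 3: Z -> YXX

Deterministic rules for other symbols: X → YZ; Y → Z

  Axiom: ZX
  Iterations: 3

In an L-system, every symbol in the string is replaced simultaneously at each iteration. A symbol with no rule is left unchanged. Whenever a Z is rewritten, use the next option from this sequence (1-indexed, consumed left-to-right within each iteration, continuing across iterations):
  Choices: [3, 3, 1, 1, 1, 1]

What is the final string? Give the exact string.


Step 0: ZX
Step 1: YXXYZ  (used choices [3])
Step 2: ZYZYZZYXX  (used choices [3])
Step 3: ZZZZZZZZZZZZZZZYZYZ  (used choices [1, 1, 1, 1])

Answer: ZZZZZZZZZZZZZZZYZYZ


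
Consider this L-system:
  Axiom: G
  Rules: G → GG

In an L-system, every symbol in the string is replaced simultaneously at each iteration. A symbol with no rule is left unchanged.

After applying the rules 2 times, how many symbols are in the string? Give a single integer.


Answer: 4

Derivation:
Step 0: length = 1
Step 1: length = 2
Step 2: length = 4


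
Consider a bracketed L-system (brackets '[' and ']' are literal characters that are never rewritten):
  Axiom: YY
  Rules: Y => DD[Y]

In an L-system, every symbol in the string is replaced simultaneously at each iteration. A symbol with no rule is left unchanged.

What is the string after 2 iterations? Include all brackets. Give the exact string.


Step 0: YY
Step 1: DD[Y]DD[Y]
Step 2: DD[DD[Y]]DD[DD[Y]]

Answer: DD[DD[Y]]DD[DD[Y]]


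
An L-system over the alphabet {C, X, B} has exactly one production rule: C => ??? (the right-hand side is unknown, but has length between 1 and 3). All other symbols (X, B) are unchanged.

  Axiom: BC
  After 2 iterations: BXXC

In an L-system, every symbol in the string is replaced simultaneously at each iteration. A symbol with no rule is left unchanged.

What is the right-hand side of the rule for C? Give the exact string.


Answer: XC

Derivation:
Trying C => XC:
  Step 0: BC
  Step 1: BXC
  Step 2: BXXC
Matches the given result.


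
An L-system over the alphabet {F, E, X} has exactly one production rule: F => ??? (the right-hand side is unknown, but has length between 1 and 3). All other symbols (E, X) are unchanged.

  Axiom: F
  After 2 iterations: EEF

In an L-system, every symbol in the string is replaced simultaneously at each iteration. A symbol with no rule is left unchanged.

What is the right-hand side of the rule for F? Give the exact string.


Answer: EF

Derivation:
Trying F => EF:
  Step 0: F
  Step 1: EF
  Step 2: EEF
Matches the given result.


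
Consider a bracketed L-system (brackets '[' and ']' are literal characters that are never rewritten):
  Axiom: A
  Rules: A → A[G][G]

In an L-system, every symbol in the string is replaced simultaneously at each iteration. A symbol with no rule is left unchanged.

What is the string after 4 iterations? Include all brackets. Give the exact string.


Step 0: A
Step 1: A[G][G]
Step 2: A[G][G][G][G]
Step 3: A[G][G][G][G][G][G]
Step 4: A[G][G][G][G][G][G][G][G]

Answer: A[G][G][G][G][G][G][G][G]


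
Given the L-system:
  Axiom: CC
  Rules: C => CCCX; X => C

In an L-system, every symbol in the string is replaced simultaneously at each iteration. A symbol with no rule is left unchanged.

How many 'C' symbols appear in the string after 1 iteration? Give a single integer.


Step 0: CC  (2 'C')
Step 1: CCCXCCCX  (6 'C')

Answer: 6


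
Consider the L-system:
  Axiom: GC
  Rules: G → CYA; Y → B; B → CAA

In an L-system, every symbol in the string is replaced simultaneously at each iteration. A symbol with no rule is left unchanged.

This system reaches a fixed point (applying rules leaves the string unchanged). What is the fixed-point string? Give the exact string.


Step 0: GC
Step 1: CYAC
Step 2: CBAC
Step 3: CCAAAC
Step 4: CCAAAC  (unchanged — fixed point at step 3)

Answer: CCAAAC


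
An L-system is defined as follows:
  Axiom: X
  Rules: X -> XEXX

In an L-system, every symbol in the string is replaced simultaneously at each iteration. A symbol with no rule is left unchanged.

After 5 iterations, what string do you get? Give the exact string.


Step 0: X
Step 1: XEXX
Step 2: XEXXEXEXXXEXX
Step 3: XEXXEXEXXXEXXEXEXXEXEXXXEXXXEXXEXEXXXEXX
Step 4: XEXXEXEXXXEXXEXEXXEXEXXXEXXXEXXEXEXXXEXXEXEXXEXEXXXEXXEXEXXEXEXXXEXXXEXXEXEXXXEXXXEXXEXEXXXEXXEXEXXEXEXXXEXXXEXXEXEXXXEXX
Step 5: XEXXEXEXXXEXXEXEXXEXEXXXEXXXEXXEXEXXXEXXEXEXXEXEXXXEXXEXEXXEXEXXXEXXXEXXEXEXXXEXXXEXXEXEXXXEXXEXEXXEXEXXXEXXXEXXEXEXXXEXXEXEXXEXEXXXEXXEXEXXEXEXXXEXXXEXXEXEXXXEXXEXEXXEXEXXXEXXEXEXXEXEXXXEXXXEXXEXEXXXEXXXEXXEXEXXXEXXEXEXXEXEXXXEXXXEXXEXEXXXEXXXEXXEXEXXXEXXEXEXXEXEXXXEXXXEXXEXEXXXEXXEXEXXEXEXXXEXXEXEXXEXEXXXEXXXEXXEXEXXXEXXXEXXEXEXXXEXXEXEXXEXEXXXEXXXEXXEXEXXXEXX

Answer: XEXXEXEXXXEXXEXEXXEXEXXXEXXXEXXEXEXXXEXXEXEXXEXEXXXEXXEXEXXEXEXXXEXXXEXXEXEXXXEXXXEXXEXEXXXEXXEXEXXEXEXXXEXXXEXXEXEXXXEXXEXEXXEXEXXXEXXEXEXXEXEXXXEXXXEXXEXEXXXEXXEXEXXEXEXXXEXXEXEXXEXEXXXEXXXEXXEXEXXXEXXXEXXEXEXXXEXXEXEXXEXEXXXEXXXEXXEXEXXXEXXXEXXEXEXXXEXXEXEXXEXEXXXEXXXEXXEXEXXXEXXEXEXXEXEXXXEXXEXEXXEXEXXXEXXXEXXEXEXXXEXXXEXXEXEXXXEXXEXEXXEXEXXXEXXXEXXEXEXXXEXX


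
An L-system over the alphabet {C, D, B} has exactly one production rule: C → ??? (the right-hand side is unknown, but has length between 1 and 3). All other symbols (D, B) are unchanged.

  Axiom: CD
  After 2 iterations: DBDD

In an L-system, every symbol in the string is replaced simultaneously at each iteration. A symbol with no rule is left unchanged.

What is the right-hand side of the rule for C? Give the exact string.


Answer: DBD

Derivation:
Trying C → DBD:
  Step 0: CD
  Step 1: DBDD
  Step 2: DBDD
Matches the given result.


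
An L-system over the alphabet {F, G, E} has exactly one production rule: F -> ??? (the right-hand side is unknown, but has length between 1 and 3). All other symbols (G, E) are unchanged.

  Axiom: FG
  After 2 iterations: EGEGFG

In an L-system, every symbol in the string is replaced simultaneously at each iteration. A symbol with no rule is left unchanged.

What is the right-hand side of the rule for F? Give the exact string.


Trying F -> EGF:
  Step 0: FG
  Step 1: EGFG
  Step 2: EGEGFG
Matches the given result.

Answer: EGF


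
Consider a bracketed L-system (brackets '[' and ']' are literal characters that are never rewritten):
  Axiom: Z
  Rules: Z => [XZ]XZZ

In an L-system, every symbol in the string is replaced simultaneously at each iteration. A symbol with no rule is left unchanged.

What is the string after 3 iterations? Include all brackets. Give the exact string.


Answer: [X[X[XZ]XZZ]X[XZ]XZZ[XZ]XZZ]X[X[XZ]XZZ]X[XZ]XZZ[XZ]XZZ[X[XZ]XZZ]X[XZ]XZZ[XZ]XZZ

Derivation:
Step 0: Z
Step 1: [XZ]XZZ
Step 2: [X[XZ]XZZ]X[XZ]XZZ[XZ]XZZ
Step 3: [X[X[XZ]XZZ]X[XZ]XZZ[XZ]XZZ]X[X[XZ]XZZ]X[XZ]XZZ[XZ]XZZ[X[XZ]XZZ]X[XZ]XZZ[XZ]XZZ


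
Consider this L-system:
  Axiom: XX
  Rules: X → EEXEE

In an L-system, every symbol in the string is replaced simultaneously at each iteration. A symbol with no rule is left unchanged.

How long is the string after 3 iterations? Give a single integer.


Answer: 26

Derivation:
Step 0: length = 2
Step 1: length = 10
Step 2: length = 18
Step 3: length = 26


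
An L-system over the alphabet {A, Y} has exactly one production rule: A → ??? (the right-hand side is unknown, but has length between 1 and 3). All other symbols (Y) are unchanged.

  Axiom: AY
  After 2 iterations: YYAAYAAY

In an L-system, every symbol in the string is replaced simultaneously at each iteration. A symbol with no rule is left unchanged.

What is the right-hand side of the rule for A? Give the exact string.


Answer: YAA

Derivation:
Trying A → YAA:
  Step 0: AY
  Step 1: YAAY
  Step 2: YYAAYAAY
Matches the given result.


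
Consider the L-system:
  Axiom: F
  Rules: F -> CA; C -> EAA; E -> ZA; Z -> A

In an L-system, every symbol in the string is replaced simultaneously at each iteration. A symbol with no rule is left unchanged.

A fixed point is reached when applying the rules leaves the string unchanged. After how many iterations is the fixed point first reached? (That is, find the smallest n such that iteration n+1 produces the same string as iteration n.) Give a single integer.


Answer: 4

Derivation:
Step 0: F
Step 1: CA
Step 2: EAAA
Step 3: ZAAAA
Step 4: AAAAA
Step 5: AAAAA  (unchanged — fixed point at step 4)


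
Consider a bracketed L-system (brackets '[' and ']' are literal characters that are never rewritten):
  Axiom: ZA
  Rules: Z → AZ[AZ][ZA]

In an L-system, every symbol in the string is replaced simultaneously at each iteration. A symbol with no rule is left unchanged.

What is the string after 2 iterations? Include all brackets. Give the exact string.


Step 0: ZA
Step 1: AZ[AZ][ZA]A
Step 2: AAZ[AZ][ZA][AAZ[AZ][ZA]][AZ[AZ][ZA]A]A

Answer: AAZ[AZ][ZA][AAZ[AZ][ZA]][AZ[AZ][ZA]A]A


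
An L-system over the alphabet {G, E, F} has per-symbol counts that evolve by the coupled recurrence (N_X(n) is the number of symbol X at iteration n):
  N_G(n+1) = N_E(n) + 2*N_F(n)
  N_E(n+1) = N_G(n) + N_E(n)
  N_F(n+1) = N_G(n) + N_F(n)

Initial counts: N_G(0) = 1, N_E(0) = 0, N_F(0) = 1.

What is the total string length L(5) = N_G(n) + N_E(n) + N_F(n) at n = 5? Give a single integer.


Answer: 150

Derivation:
Step 0: N_G=1, N_E=0, N_F=1, L=2
Step 1: N_G=2, N_E=1, N_F=2, L=5
Step 2: N_G=5, N_E=3, N_F=4, L=12
Step 3: N_G=11, N_E=8, N_F=9, L=28
Step 4: N_G=26, N_E=19, N_F=20, L=65
Step 5: N_G=59, N_E=45, N_F=46, L=150


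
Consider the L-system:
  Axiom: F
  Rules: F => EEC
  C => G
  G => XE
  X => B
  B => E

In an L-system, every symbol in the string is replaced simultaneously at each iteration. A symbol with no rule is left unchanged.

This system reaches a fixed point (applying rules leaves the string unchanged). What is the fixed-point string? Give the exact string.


Step 0: F
Step 1: EEC
Step 2: EEG
Step 3: EEXE
Step 4: EEBE
Step 5: EEEE
Step 6: EEEE  (unchanged — fixed point at step 5)

Answer: EEEE


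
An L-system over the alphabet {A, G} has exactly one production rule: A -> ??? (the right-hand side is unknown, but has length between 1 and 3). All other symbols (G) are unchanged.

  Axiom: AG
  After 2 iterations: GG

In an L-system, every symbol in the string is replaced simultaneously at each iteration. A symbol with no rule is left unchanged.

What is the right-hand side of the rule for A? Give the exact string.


Trying A -> G:
  Step 0: AG
  Step 1: GG
  Step 2: GG
Matches the given result.

Answer: G


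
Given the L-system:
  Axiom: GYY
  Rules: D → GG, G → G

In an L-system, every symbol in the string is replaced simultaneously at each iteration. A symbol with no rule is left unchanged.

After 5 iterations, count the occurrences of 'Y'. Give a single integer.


Answer: 2

Derivation:
Step 0: GYY  (2 'Y')
Step 1: GYY  (2 'Y')
Step 2: GYY  (2 'Y')
Step 3: GYY  (2 'Y')
Step 4: GYY  (2 'Y')
Step 5: GYY  (2 'Y')


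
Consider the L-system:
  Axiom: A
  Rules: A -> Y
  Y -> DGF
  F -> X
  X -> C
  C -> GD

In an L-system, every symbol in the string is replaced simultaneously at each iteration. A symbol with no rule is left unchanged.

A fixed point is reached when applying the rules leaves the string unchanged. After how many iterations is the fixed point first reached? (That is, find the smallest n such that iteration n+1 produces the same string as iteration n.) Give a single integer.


Answer: 5

Derivation:
Step 0: A
Step 1: Y
Step 2: DGF
Step 3: DGX
Step 4: DGC
Step 5: DGGD
Step 6: DGGD  (unchanged — fixed point at step 5)


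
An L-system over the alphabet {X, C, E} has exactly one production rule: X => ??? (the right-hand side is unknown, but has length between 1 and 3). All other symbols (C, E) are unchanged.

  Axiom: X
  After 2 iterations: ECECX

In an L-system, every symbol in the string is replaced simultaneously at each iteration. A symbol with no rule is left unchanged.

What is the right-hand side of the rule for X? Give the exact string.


Trying X => ECX:
  Step 0: X
  Step 1: ECX
  Step 2: ECECX
Matches the given result.

Answer: ECX


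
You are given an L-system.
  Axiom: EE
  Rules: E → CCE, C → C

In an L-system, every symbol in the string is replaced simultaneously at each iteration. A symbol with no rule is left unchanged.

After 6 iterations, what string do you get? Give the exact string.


Answer: CCCCCCCCCCCCECCCCCCCCCCCCE

Derivation:
Step 0: EE
Step 1: CCECCE
Step 2: CCCCECCCCE
Step 3: CCCCCCECCCCCCE
Step 4: CCCCCCCCECCCCCCCCE
Step 5: CCCCCCCCCCECCCCCCCCCCE
Step 6: CCCCCCCCCCCCECCCCCCCCCCCCE


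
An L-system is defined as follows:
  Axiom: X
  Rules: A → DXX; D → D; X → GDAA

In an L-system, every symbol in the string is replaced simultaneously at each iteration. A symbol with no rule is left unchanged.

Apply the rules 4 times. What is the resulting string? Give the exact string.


Step 0: X
Step 1: GDAA
Step 2: GDDXXDXX
Step 3: GDDGDAAGDAADGDAAGDAA
Step 4: GDDGDDXXDXXGDDXXDXXDGDDXXDXXGDDXXDXX

Answer: GDDGDDXXDXXGDDXXDXXDGDDXXDXXGDDXXDXX


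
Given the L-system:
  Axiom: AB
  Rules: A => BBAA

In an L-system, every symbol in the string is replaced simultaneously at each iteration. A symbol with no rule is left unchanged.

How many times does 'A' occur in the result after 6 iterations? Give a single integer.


Step 0: AB  (1 'A')
Step 1: BBAAB  (2 'A')
Step 2: BBBBAABBAAB  (4 'A')
Step 3: BBBBBBAABBAABBBBAABBAAB  (8 'A')
Step 4: BBBBBBBBAABBAABBBBAABBAABBBBBBAABBAABBBBAABBAAB  (16 'A')
Step 5: BBBBBBBBBBAABBAABBBBAABBAABBBBBBAABBAABBBBAABBAABBBBBBBBAABBAABBBBAABBAABBBBBBAABBAABBBBAABBAAB  (32 'A')
Step 6: BBBBBBBBBBBBAABBAABBBBAABBAABBBBBBAABBAABBBBAABBAABBBBBBBBAABBAABBBBAABBAABBBBBBAABBAABBBBAABBAABBBBBBBBBBAABBAABBBBAABBAABBBBBBAABBAABBBBAABBAABBBBBBBBAABBAABBBBAABBAABBBBBBAABBAABBBBAABBAAB  (64 'A')

Answer: 64


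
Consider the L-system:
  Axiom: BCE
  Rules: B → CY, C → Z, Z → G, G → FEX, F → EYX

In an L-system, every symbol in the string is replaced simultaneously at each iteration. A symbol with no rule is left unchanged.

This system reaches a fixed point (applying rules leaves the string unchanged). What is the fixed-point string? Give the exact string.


Answer: EYXEXYEYXEXE

Derivation:
Step 0: BCE
Step 1: CYZE
Step 2: ZYGE
Step 3: GYFEXE
Step 4: FEXYEYXEXE
Step 5: EYXEXYEYXEXE
Step 6: EYXEXYEYXEXE  (unchanged — fixed point at step 5)


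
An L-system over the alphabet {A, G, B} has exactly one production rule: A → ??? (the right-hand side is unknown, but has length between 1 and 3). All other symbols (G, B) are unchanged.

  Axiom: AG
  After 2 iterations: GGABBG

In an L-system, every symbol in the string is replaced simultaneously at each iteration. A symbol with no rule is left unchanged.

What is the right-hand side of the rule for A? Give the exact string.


Trying A → GAB:
  Step 0: AG
  Step 1: GABG
  Step 2: GGABBG
Matches the given result.

Answer: GAB


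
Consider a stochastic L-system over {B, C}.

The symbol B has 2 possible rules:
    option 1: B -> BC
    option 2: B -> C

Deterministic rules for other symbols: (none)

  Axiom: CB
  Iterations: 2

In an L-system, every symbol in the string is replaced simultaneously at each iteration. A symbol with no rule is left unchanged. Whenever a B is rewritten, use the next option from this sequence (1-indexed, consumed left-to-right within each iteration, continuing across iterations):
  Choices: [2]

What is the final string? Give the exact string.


Answer: CC

Derivation:
Step 0: CB
Step 1: CC  (used choices [2])
Step 2: CC  (used choices [])


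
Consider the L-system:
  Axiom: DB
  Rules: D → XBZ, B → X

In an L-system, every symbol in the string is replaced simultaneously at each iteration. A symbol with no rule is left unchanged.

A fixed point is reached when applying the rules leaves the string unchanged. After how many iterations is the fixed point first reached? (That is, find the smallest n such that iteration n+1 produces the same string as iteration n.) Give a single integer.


Answer: 2

Derivation:
Step 0: DB
Step 1: XBZX
Step 2: XXZX
Step 3: XXZX  (unchanged — fixed point at step 2)


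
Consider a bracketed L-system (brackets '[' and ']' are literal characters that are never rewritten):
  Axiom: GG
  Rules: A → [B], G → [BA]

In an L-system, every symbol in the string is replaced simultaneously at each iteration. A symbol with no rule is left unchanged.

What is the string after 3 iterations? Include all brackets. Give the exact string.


Answer: [B[B]][B[B]]

Derivation:
Step 0: GG
Step 1: [BA][BA]
Step 2: [B[B]][B[B]]
Step 3: [B[B]][B[B]]


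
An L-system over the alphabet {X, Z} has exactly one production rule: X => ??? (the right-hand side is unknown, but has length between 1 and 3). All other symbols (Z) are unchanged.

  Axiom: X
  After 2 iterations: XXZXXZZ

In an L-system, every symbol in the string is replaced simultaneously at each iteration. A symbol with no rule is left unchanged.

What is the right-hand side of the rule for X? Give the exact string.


Trying X => XXZ:
  Step 0: X
  Step 1: XXZ
  Step 2: XXZXXZZ
Matches the given result.

Answer: XXZ


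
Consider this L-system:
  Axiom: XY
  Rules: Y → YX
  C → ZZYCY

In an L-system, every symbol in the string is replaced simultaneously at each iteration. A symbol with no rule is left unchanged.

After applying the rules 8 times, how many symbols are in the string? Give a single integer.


Answer: 10

Derivation:
Step 0: length = 2
Step 1: length = 3
Step 2: length = 4
Step 3: length = 5
Step 4: length = 6
Step 5: length = 7
Step 6: length = 8
Step 7: length = 9
Step 8: length = 10


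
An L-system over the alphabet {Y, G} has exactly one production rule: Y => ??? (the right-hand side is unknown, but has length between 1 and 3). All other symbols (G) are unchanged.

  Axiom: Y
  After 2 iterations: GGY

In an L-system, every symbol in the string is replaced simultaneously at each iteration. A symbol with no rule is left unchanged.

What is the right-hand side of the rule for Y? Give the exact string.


Answer: GY

Derivation:
Trying Y => GY:
  Step 0: Y
  Step 1: GY
  Step 2: GGY
Matches the given result.


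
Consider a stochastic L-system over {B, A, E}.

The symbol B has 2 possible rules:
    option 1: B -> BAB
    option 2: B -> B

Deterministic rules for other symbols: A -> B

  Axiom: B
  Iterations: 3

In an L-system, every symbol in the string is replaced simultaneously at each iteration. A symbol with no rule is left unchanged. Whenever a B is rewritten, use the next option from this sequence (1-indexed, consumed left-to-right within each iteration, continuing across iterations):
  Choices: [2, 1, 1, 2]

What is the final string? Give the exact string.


Step 0: B
Step 1: B  (used choices [2])
Step 2: BAB  (used choices [1])
Step 3: BABBB  (used choices [1, 2])

Answer: BABBB


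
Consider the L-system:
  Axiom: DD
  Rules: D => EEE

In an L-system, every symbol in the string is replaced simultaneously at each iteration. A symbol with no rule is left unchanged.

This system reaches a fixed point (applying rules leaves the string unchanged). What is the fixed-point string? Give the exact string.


Answer: EEEEEE

Derivation:
Step 0: DD
Step 1: EEEEEE
Step 2: EEEEEE  (unchanged — fixed point at step 1)


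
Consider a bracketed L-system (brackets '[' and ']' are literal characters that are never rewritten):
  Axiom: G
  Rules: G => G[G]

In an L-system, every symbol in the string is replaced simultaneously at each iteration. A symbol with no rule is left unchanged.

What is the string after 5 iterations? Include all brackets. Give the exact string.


Answer: G[G][G[G]][G[G][G[G]]][G[G][G[G]][G[G][G[G]]]][G[G][G[G]][G[G][G[G]]][G[G][G[G]][G[G][G[G]]]]]

Derivation:
Step 0: G
Step 1: G[G]
Step 2: G[G][G[G]]
Step 3: G[G][G[G]][G[G][G[G]]]
Step 4: G[G][G[G]][G[G][G[G]]][G[G][G[G]][G[G][G[G]]]]
Step 5: G[G][G[G]][G[G][G[G]]][G[G][G[G]][G[G][G[G]]]][G[G][G[G]][G[G][G[G]]][G[G][G[G]][G[G][G[G]]]]]


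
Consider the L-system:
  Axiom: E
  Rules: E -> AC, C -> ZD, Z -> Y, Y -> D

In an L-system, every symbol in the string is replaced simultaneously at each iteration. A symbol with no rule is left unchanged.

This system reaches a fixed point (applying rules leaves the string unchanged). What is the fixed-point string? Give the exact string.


Answer: ADD

Derivation:
Step 0: E
Step 1: AC
Step 2: AZD
Step 3: AYD
Step 4: ADD
Step 5: ADD  (unchanged — fixed point at step 4)


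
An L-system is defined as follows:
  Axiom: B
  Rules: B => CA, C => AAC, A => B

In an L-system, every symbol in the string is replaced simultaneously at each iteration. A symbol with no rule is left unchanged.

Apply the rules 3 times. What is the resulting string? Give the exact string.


Answer: BBAACCA

Derivation:
Step 0: B
Step 1: CA
Step 2: AACB
Step 3: BBAACCA


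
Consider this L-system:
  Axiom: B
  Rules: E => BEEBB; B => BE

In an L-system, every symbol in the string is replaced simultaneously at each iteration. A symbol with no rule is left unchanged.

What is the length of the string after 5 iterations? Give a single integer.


Answer: 251

Derivation:
Step 0: length = 1
Step 1: length = 2
Step 2: length = 7
Step 3: length = 23
Step 4: length = 76
Step 5: length = 251


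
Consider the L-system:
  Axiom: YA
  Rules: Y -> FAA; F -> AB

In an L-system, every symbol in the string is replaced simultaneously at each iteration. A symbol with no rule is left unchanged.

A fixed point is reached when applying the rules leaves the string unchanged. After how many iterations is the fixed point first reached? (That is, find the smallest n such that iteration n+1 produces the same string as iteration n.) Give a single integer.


Answer: 2

Derivation:
Step 0: YA
Step 1: FAAA
Step 2: ABAAA
Step 3: ABAAA  (unchanged — fixed point at step 2)


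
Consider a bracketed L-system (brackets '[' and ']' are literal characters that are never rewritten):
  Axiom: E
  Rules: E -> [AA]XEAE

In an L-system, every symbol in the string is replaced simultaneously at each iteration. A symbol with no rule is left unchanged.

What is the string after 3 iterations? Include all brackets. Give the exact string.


Answer: [AA]X[AA]X[AA]XEAEA[AA]XEAEA[AA]X[AA]XEAEA[AA]XEAE

Derivation:
Step 0: E
Step 1: [AA]XEAE
Step 2: [AA]X[AA]XEAEA[AA]XEAE
Step 3: [AA]X[AA]X[AA]XEAEA[AA]XEAEA[AA]X[AA]XEAEA[AA]XEAE


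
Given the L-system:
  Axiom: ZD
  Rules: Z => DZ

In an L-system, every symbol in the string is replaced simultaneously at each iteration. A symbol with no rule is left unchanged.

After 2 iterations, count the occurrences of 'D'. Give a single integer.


Answer: 3

Derivation:
Step 0: ZD  (1 'D')
Step 1: DZD  (2 'D')
Step 2: DDZD  (3 'D')


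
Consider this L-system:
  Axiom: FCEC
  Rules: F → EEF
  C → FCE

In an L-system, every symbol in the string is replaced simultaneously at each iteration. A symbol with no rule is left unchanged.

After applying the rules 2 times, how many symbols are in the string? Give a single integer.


Step 0: length = 4
Step 1: length = 10
Step 2: length = 20

Answer: 20


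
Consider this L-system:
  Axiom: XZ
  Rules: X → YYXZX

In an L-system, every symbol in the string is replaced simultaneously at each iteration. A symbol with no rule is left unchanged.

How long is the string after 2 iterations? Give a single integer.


Answer: 14

Derivation:
Step 0: length = 2
Step 1: length = 6
Step 2: length = 14


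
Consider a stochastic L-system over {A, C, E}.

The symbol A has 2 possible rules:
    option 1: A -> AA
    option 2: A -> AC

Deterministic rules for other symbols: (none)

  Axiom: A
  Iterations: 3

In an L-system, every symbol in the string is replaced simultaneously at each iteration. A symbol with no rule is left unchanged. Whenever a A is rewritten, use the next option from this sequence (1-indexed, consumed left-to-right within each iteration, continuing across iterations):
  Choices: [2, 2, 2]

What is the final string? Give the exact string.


Answer: ACCC

Derivation:
Step 0: A
Step 1: AC  (used choices [2])
Step 2: ACC  (used choices [2])
Step 3: ACCC  (used choices [2])


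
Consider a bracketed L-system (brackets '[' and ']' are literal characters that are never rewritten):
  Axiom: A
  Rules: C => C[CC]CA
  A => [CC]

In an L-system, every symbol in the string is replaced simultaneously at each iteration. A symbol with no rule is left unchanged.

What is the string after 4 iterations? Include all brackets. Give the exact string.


Step 0: A
Step 1: [CC]
Step 2: [C[CC]CAC[CC]CA]
Step 3: [C[CC]CA[C[CC]CAC[CC]CA]C[CC]CA[CC]C[CC]CA[C[CC]CAC[CC]CA]C[CC]CA[CC]]
Step 4: [C[CC]CA[C[CC]CAC[CC]CA]C[CC]CA[CC][C[CC]CA[C[CC]CAC[CC]CA]C[CC]CA[CC]C[CC]CA[C[CC]CAC[CC]CA]C[CC]CA[CC]]C[CC]CA[C[CC]CAC[CC]CA]C[CC]CA[CC][C[CC]CAC[CC]CA]C[CC]CA[C[CC]CAC[CC]CA]C[CC]CA[CC][C[CC]CA[C[CC]CAC[CC]CA]C[CC]CA[CC]C[CC]CA[C[CC]CAC[CC]CA]C[CC]CA[CC]]C[CC]CA[C[CC]CAC[CC]CA]C[CC]CA[CC][C[CC]CAC[CC]CA]]

Answer: [C[CC]CA[C[CC]CAC[CC]CA]C[CC]CA[CC][C[CC]CA[C[CC]CAC[CC]CA]C[CC]CA[CC]C[CC]CA[C[CC]CAC[CC]CA]C[CC]CA[CC]]C[CC]CA[C[CC]CAC[CC]CA]C[CC]CA[CC][C[CC]CAC[CC]CA]C[CC]CA[C[CC]CAC[CC]CA]C[CC]CA[CC][C[CC]CA[C[CC]CAC[CC]CA]C[CC]CA[CC]C[CC]CA[C[CC]CAC[CC]CA]C[CC]CA[CC]]C[CC]CA[C[CC]CAC[CC]CA]C[CC]CA[CC][C[CC]CAC[CC]CA]]


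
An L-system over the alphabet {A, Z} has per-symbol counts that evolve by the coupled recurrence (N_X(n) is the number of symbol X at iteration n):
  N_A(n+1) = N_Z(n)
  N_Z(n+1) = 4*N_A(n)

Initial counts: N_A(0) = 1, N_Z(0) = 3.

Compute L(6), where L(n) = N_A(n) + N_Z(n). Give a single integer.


Answer: 256

Derivation:
Step 0: N_A=1, N_Z=3, L=4
Step 1: N_A=3, N_Z=4, L=7
Step 2: N_A=4, N_Z=12, L=16
Step 3: N_A=12, N_Z=16, L=28
Step 4: N_A=16, N_Z=48, L=64
Step 5: N_A=48, N_Z=64, L=112
Step 6: N_A=64, N_Z=192, L=256
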